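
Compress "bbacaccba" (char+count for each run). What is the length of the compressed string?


Input: bbacaccba
Runs:
  'b' x 2 => "b2"
  'a' x 1 => "a1"
  'c' x 1 => "c1"
  'a' x 1 => "a1"
  'c' x 2 => "c2"
  'b' x 1 => "b1"
  'a' x 1 => "a1"
Compressed: "b2a1c1a1c2b1a1"
Compressed length: 14

14


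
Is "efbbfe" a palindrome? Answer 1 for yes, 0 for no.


Input: efbbfe
Reversed: efbbfe
  Compare pos 0 ('e') with pos 5 ('e'): match
  Compare pos 1 ('f') with pos 4 ('f'): match
  Compare pos 2 ('b') with pos 3 ('b'): match
Result: palindrome

1


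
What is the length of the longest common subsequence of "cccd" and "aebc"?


LCS of "cccd" and "aebc"
DP table:
           a    e    b    c
      0    0    0    0    0
  c   0    0    0    0    1
  c   0    0    0    0    1
  c   0    0    0    0    1
  d   0    0    0    0    1
LCS length = dp[4][4] = 1

1


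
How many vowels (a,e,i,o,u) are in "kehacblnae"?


Input: kehacblnae
Checking each character:
  'k' at position 0: consonant
  'e' at position 1: vowel (running total: 1)
  'h' at position 2: consonant
  'a' at position 3: vowel (running total: 2)
  'c' at position 4: consonant
  'b' at position 5: consonant
  'l' at position 6: consonant
  'n' at position 7: consonant
  'a' at position 8: vowel (running total: 3)
  'e' at position 9: vowel (running total: 4)
Total vowels: 4

4


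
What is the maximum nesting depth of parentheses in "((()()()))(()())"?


Input: "((()()()))(()())"
Tracking depth:
  Position 0 '(': depth becomes 1
  Position 1 '(': depth becomes 2
  Position 2 '(': depth becomes 3
  Position 3 ')': depth becomes 2
  Position 4 '(': depth becomes 3
  Position 5 ')': depth becomes 2
  Position 6 '(': depth becomes 3
  Position 7 ')': depth becomes 2
  Position 8 ')': depth becomes 1
  Position 9 ')': depth becomes 0
  Position 10 '(': depth becomes 1
  Position 11 '(': depth becomes 2
  Position 12 ')': depth becomes 1
  Position 13 '(': depth becomes 2
  Position 14 ')': depth becomes 1
  Position 15 ')': depth becomes 0
Maximum depth reached: 3

3


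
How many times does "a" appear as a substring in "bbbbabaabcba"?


Searching for "a" in "bbbbabaabcba"
Scanning each position:
  Position 0: "b" => no
  Position 1: "b" => no
  Position 2: "b" => no
  Position 3: "b" => no
  Position 4: "a" => MATCH
  Position 5: "b" => no
  Position 6: "a" => MATCH
  Position 7: "a" => MATCH
  Position 8: "b" => no
  Position 9: "c" => no
  Position 10: "b" => no
  Position 11: "a" => MATCH
Total occurrences: 4

4


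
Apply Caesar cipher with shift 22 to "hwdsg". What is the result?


Caesar cipher: shift "hwdsg" by 22
  'h' (pos 7) + 22 = pos 3 = 'd'
  'w' (pos 22) + 22 = pos 18 = 's'
  'd' (pos 3) + 22 = pos 25 = 'z'
  's' (pos 18) + 22 = pos 14 = 'o'
  'g' (pos 6) + 22 = pos 2 = 'c'
Result: dszoc

dszoc


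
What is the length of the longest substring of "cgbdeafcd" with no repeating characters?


Input: "cgbdeafcd"
Sliding window (track last position of each char):
  Position 0 ('c'): window [0,0] length 1 -- new best
  Position 1 ('g'): window [0,1] length 2 -- new best
  Position 2 ('b'): window [0,2] length 3 -- new best
  Position 3 ('d'): window [0,3] length 4 -- new best
  Position 4 ('e'): window [0,4] length 5 -- new best
  Position 5 ('a'): window [0,5] length 6 -- new best
  Position 6 ('f'): window [0,6] length 7 -- new best
  Position 7 ('c'): repeat (last at 0), move window start to 1
  Position 7 ('c'): window [1,7] length 7
  Position 8 ('d'): repeat (last at 3), move window start to 4
  Position 8 ('d'): window [4,8] length 5
Longest substring with no repeats: "cgbdeaf" with length 7

7


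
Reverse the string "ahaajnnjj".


Input: ahaajnnjj
Reading characters right to left:
  Position 8: 'j'
  Position 7: 'j'
  Position 6: 'n'
  Position 5: 'n'
  Position 4: 'j'
  Position 3: 'a'
  Position 2: 'a'
  Position 1: 'h'
  Position 0: 'a'
Reversed: jjnnjaaha

jjnnjaaha


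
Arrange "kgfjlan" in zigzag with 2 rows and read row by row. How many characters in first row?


Zigzag "kgfjlan" into 2 rows:
Placing characters:
  'k' => row 0
  'g' => row 1
  'f' => row 0
  'j' => row 1
  'l' => row 0
  'a' => row 1
  'n' => row 0
Rows:
  Row 0: "kfln"
  Row 1: "gja"
First row length: 4

4


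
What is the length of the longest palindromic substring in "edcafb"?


Input: "edcafb"
Checking substrings for palindromes:
  No multi-char palindromic substrings found
Longest palindromic substring: "e" with length 1

1


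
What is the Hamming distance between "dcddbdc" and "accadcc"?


Comparing "dcddbdc" and "accadcc" position by position:
  Position 0: 'd' vs 'a' => differ
  Position 1: 'c' vs 'c' => same
  Position 2: 'd' vs 'c' => differ
  Position 3: 'd' vs 'a' => differ
  Position 4: 'b' vs 'd' => differ
  Position 5: 'd' vs 'c' => differ
  Position 6: 'c' vs 'c' => same
Total differences (Hamming distance): 5

5


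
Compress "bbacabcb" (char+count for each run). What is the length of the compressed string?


Input: bbacabcb
Runs:
  'b' x 2 => "b2"
  'a' x 1 => "a1"
  'c' x 1 => "c1"
  'a' x 1 => "a1"
  'b' x 1 => "b1"
  'c' x 1 => "c1"
  'b' x 1 => "b1"
Compressed: "b2a1c1a1b1c1b1"
Compressed length: 14

14


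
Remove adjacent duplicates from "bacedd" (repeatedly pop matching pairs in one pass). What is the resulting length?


Input: bacedd
Stack-based adjacent duplicate removal:
  Read 'b': push. Stack: b
  Read 'a': push. Stack: ba
  Read 'c': push. Stack: bac
  Read 'e': push. Stack: bace
  Read 'd': push. Stack: baced
  Read 'd': matches stack top 'd' => pop. Stack: bace
Final stack: "bace" (length 4)

4


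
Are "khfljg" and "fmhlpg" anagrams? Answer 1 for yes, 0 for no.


Strings: "khfljg", "fmhlpg"
Sorted first:  fghjkl
Sorted second: fghlmp
Differ at position 3: 'j' vs 'l' => not anagrams

0


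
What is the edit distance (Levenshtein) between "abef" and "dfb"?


Computing edit distance: "abef" -> "dfb"
DP table:
           d    f    b
      0    1    2    3
  a   1    1    2    3
  b   2    2    2    2
  e   3    3    3    3
  f   4    4    3    4
Edit distance = dp[4][3] = 4

4


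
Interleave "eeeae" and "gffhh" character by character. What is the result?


Interleaving "eeeae" and "gffhh":
  Position 0: 'e' from first, 'g' from second => "eg"
  Position 1: 'e' from first, 'f' from second => "ef"
  Position 2: 'e' from first, 'f' from second => "ef"
  Position 3: 'a' from first, 'h' from second => "ah"
  Position 4: 'e' from first, 'h' from second => "eh"
Result: egefefaheh

egefefaheh


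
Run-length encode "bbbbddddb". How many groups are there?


Input: bbbbddddb
Scanning for consecutive runs:
  Group 1: 'b' x 4 (positions 0-3)
  Group 2: 'd' x 4 (positions 4-7)
  Group 3: 'b' x 1 (positions 8-8)
Total groups: 3

3


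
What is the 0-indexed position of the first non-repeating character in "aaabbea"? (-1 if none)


Input: aaabbea
Character frequencies:
  'a': 4
  'b': 2
  'e': 1
Scanning left to right for freq == 1:
  Position 0 ('a'): freq=4, skip
  Position 1 ('a'): freq=4, skip
  Position 2 ('a'): freq=4, skip
  Position 3 ('b'): freq=2, skip
  Position 4 ('b'): freq=2, skip
  Position 5 ('e'): unique! => answer = 5

5


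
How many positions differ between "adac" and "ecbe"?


Comparing "adac" and "ecbe" position by position:
  Position 0: 'a' vs 'e' => DIFFER
  Position 1: 'd' vs 'c' => DIFFER
  Position 2: 'a' vs 'b' => DIFFER
  Position 3: 'c' vs 'e' => DIFFER
Positions that differ: 4

4


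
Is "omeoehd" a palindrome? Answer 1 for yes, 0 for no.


Input: omeoehd
Reversed: dheoemo
  Compare pos 0 ('o') with pos 6 ('d'): MISMATCH
  Compare pos 1 ('m') with pos 5 ('h'): MISMATCH
  Compare pos 2 ('e') with pos 4 ('e'): match
Result: not a palindrome

0


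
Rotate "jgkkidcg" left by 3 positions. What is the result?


Input: "jgkkidcg", rotate left by 3
First 3 characters: "jgk"
Remaining characters: "kidcg"
Concatenate remaining + first: "kidcg" + "jgk" = "kidcgjgk"

kidcgjgk


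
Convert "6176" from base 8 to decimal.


Input: "6176" in base 8
Positional expansion:
  Digit '6' (value 6) x 8^3 = 3072
  Digit '1' (value 1) x 8^2 = 64
  Digit '7' (value 7) x 8^1 = 56
  Digit '6' (value 6) x 8^0 = 6
Sum = 3198

3198


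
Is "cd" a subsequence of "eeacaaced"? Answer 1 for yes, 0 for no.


Check if "cd" is a subsequence of "eeacaaced"
Greedy scan:
  Position 0 ('e'): no match needed
  Position 1 ('e'): no match needed
  Position 2 ('a'): no match needed
  Position 3 ('c'): matches sub[0] = 'c'
  Position 4 ('a'): no match needed
  Position 5 ('a'): no match needed
  Position 6 ('c'): no match needed
  Position 7 ('e'): no match needed
  Position 8 ('d'): matches sub[1] = 'd'
All 2 characters matched => is a subsequence

1


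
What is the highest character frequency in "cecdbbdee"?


Input: cecdbbdee
Character counts:
  'b': 2
  'c': 2
  'd': 2
  'e': 3
Maximum frequency: 3

3


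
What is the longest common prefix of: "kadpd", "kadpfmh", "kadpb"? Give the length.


Words: kadpd, kadpfmh, kadpb
  Position 0: all 'k' => match
  Position 1: all 'a' => match
  Position 2: all 'd' => match
  Position 3: all 'p' => match
  Position 4: ('d', 'f', 'b') => mismatch, stop
LCP = "kadp" (length 4)

4


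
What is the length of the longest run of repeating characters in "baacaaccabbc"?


Input: "baacaaccabbc"
Scanning for longest run:
  Position 1 ('a'): new char, reset run to 1
  Position 2 ('a'): continues run of 'a', length=2
  Position 3 ('c'): new char, reset run to 1
  Position 4 ('a'): new char, reset run to 1
  Position 5 ('a'): continues run of 'a', length=2
  Position 6 ('c'): new char, reset run to 1
  Position 7 ('c'): continues run of 'c', length=2
  Position 8 ('a'): new char, reset run to 1
  Position 9 ('b'): new char, reset run to 1
  Position 10 ('b'): continues run of 'b', length=2
  Position 11 ('c'): new char, reset run to 1
Longest run: 'a' with length 2

2


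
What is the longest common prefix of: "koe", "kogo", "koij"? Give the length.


Words: koe, kogo, koij
  Position 0: all 'k' => match
  Position 1: all 'o' => match
  Position 2: ('e', 'g', 'i') => mismatch, stop
LCP = "ko" (length 2)

2


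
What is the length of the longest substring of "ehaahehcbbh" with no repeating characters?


Input: "ehaahehcbbh"
Sliding window (track last position of each char):
  Position 0 ('e'): window [0,0] length 1 -- new best
  Position 1 ('h'): window [0,1] length 2 -- new best
  Position 2 ('a'): window [0,2] length 3 -- new best
  Position 3 ('a'): repeat (last at 2), move window start to 3
  Position 3 ('a'): window [3,3] length 1
  Position 4 ('h'): window [3,4] length 2
  Position 5 ('e'): window [3,5] length 3
  Position 6 ('h'): repeat (last at 4), move window start to 5
  Position 6 ('h'): window [5,6] length 2
  Position 7 ('c'): window [5,7] length 3
  Position 8 ('b'): window [5,8] length 4 -- new best
  Position 9 ('b'): repeat (last at 8), move window start to 9
  Position 9 ('b'): window [9,9] length 1
  Position 10 ('h'): window [9,10] length 2
Longest substring with no repeats: "ehcb" with length 4

4


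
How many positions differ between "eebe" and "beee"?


Comparing "eebe" and "beee" position by position:
  Position 0: 'e' vs 'b' => DIFFER
  Position 1: 'e' vs 'e' => same
  Position 2: 'b' vs 'e' => DIFFER
  Position 3: 'e' vs 'e' => same
Positions that differ: 2

2


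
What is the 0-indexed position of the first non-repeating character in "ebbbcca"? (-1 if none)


Input: ebbbcca
Character frequencies:
  'a': 1
  'b': 3
  'c': 2
  'e': 1
Scanning left to right for freq == 1:
  Position 0 ('e'): unique! => answer = 0

0


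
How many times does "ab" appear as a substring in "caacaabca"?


Searching for "ab" in "caacaabca"
Scanning each position:
  Position 0: "ca" => no
  Position 1: "aa" => no
  Position 2: "ac" => no
  Position 3: "ca" => no
  Position 4: "aa" => no
  Position 5: "ab" => MATCH
  Position 6: "bc" => no
  Position 7: "ca" => no
Total occurrences: 1

1


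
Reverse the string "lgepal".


Input: lgepal
Reading characters right to left:
  Position 5: 'l'
  Position 4: 'a'
  Position 3: 'p'
  Position 2: 'e'
  Position 1: 'g'
  Position 0: 'l'
Reversed: lapegl

lapegl


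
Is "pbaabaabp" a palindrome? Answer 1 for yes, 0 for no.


Input: pbaabaabp
Reversed: pbaabaabp
  Compare pos 0 ('p') with pos 8 ('p'): match
  Compare pos 1 ('b') with pos 7 ('b'): match
  Compare pos 2 ('a') with pos 6 ('a'): match
  Compare pos 3 ('a') with pos 5 ('a'): match
Result: palindrome

1


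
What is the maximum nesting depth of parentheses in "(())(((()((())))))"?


Input: "(())(((()((())))))"
Tracking depth:
  Position 0 '(': depth becomes 1
  Position 1 '(': depth becomes 2
  Position 2 ')': depth becomes 1
  Position 3 ')': depth becomes 0
  Position 4 '(': depth becomes 1
  Position 5 '(': depth becomes 2
  Position 6 '(': depth becomes 3
  Position 7 '(': depth becomes 4
  Position 8 ')': depth becomes 3
  Position 9 '(': depth becomes 4
  Position 10 '(': depth becomes 5
  Position 11 '(': depth becomes 6
  Position 12 ')': depth becomes 5
  Position 13 ')': depth becomes 4
  Position 14 ')': depth becomes 3
  Position 15 ')': depth becomes 2
  Position 16 ')': depth becomes 1
  Position 17 ')': depth becomes 0
Maximum depth reached: 6

6


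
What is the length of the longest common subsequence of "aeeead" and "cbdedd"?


LCS of "aeeead" and "cbdedd"
DP table:
           c    b    d    e    d    d
      0    0    0    0    0    0    0
  a   0    0    0    0    0    0    0
  e   0    0    0    0    1    1    1
  e   0    0    0    0    1    1    1
  e   0    0    0    0    1    1    1
  a   0    0    0    0    1    1    1
  d   0    0    0    1    1    2    2
LCS length = dp[6][6] = 2

2


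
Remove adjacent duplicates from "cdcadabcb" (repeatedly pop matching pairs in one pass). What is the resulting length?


Input: cdcadabcb
Stack-based adjacent duplicate removal:
  Read 'c': push. Stack: c
  Read 'd': push. Stack: cd
  Read 'c': push. Stack: cdc
  Read 'a': push. Stack: cdca
  Read 'd': push. Stack: cdcad
  Read 'a': push. Stack: cdcada
  Read 'b': push. Stack: cdcadab
  Read 'c': push. Stack: cdcadabc
  Read 'b': push. Stack: cdcadabcb
Final stack: "cdcadabcb" (length 9)

9


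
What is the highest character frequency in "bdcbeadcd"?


Input: bdcbeadcd
Character counts:
  'a': 1
  'b': 2
  'c': 2
  'd': 3
  'e': 1
Maximum frequency: 3

3


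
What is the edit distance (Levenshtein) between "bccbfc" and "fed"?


Computing edit distance: "bccbfc" -> "fed"
DP table:
           f    e    d
      0    1    2    3
  b   1    1    2    3
  c   2    2    2    3
  c   3    3    3    3
  b   4    4    4    4
  f   5    4    5    5
  c   6    5    5    6
Edit distance = dp[6][3] = 6

6


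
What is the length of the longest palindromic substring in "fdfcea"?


Input: "fdfcea"
Checking substrings for palindromes:
  [0:3] "fdf" (len 3) => palindrome
Longest palindromic substring: "fdf" with length 3

3


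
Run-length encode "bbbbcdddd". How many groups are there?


Input: bbbbcdddd
Scanning for consecutive runs:
  Group 1: 'b' x 4 (positions 0-3)
  Group 2: 'c' x 1 (positions 4-4)
  Group 3: 'd' x 4 (positions 5-8)
Total groups: 3

3


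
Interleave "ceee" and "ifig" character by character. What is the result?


Interleaving "ceee" and "ifig":
  Position 0: 'c' from first, 'i' from second => "ci"
  Position 1: 'e' from first, 'f' from second => "ef"
  Position 2: 'e' from first, 'i' from second => "ei"
  Position 3: 'e' from first, 'g' from second => "eg"
Result: ciefeieg

ciefeieg


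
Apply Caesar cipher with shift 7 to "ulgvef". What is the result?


Caesar cipher: shift "ulgvef" by 7
  'u' (pos 20) + 7 = pos 1 = 'b'
  'l' (pos 11) + 7 = pos 18 = 's'
  'g' (pos 6) + 7 = pos 13 = 'n'
  'v' (pos 21) + 7 = pos 2 = 'c'
  'e' (pos 4) + 7 = pos 11 = 'l'
  'f' (pos 5) + 7 = pos 12 = 'm'
Result: bsnclm

bsnclm


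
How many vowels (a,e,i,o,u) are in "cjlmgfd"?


Input: cjlmgfd
Checking each character:
  'c' at position 0: consonant
  'j' at position 1: consonant
  'l' at position 2: consonant
  'm' at position 3: consonant
  'g' at position 4: consonant
  'f' at position 5: consonant
  'd' at position 6: consonant
Total vowels: 0

0


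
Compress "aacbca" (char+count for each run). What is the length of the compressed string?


Input: aacbca
Runs:
  'a' x 2 => "a2"
  'c' x 1 => "c1"
  'b' x 1 => "b1"
  'c' x 1 => "c1"
  'a' x 1 => "a1"
Compressed: "a2c1b1c1a1"
Compressed length: 10

10


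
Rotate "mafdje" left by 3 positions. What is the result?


Input: "mafdje", rotate left by 3
First 3 characters: "maf"
Remaining characters: "dje"
Concatenate remaining + first: "dje" + "maf" = "djemaf"

djemaf


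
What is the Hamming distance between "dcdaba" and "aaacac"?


Comparing "dcdaba" and "aaacac" position by position:
  Position 0: 'd' vs 'a' => differ
  Position 1: 'c' vs 'a' => differ
  Position 2: 'd' vs 'a' => differ
  Position 3: 'a' vs 'c' => differ
  Position 4: 'b' vs 'a' => differ
  Position 5: 'a' vs 'c' => differ
Total differences (Hamming distance): 6

6


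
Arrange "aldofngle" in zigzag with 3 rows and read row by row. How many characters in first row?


Zigzag "aldofngle" into 3 rows:
Placing characters:
  'a' => row 0
  'l' => row 1
  'd' => row 2
  'o' => row 1
  'f' => row 0
  'n' => row 1
  'g' => row 2
  'l' => row 1
  'e' => row 0
Rows:
  Row 0: "afe"
  Row 1: "lonl"
  Row 2: "dg"
First row length: 3

3


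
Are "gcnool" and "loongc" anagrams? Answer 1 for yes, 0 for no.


Strings: "gcnool", "loongc"
Sorted first:  cglnoo
Sorted second: cglnoo
Sorted forms match => anagrams

1


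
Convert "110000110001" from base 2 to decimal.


Input: "110000110001" in base 2
Positional expansion:
  Digit '1' (value 1) x 2^11 = 2048
  Digit '1' (value 1) x 2^10 = 1024
  Digit '0' (value 0) x 2^9 = 0
  Digit '0' (value 0) x 2^8 = 0
  Digit '0' (value 0) x 2^7 = 0
  Digit '0' (value 0) x 2^6 = 0
  Digit '1' (value 1) x 2^5 = 32
  Digit '1' (value 1) x 2^4 = 16
  Digit '0' (value 0) x 2^3 = 0
  Digit '0' (value 0) x 2^2 = 0
  Digit '0' (value 0) x 2^1 = 0
  Digit '1' (value 1) x 2^0 = 1
Sum = 3121

3121


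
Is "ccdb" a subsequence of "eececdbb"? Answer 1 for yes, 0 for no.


Check if "ccdb" is a subsequence of "eececdbb"
Greedy scan:
  Position 0 ('e'): no match needed
  Position 1 ('e'): no match needed
  Position 2 ('c'): matches sub[0] = 'c'
  Position 3 ('e'): no match needed
  Position 4 ('c'): matches sub[1] = 'c'
  Position 5 ('d'): matches sub[2] = 'd'
  Position 6 ('b'): matches sub[3] = 'b'
  Position 7 ('b'): no match needed
All 4 characters matched => is a subsequence

1


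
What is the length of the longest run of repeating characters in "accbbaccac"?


Input: "accbbaccac"
Scanning for longest run:
  Position 1 ('c'): new char, reset run to 1
  Position 2 ('c'): continues run of 'c', length=2
  Position 3 ('b'): new char, reset run to 1
  Position 4 ('b'): continues run of 'b', length=2
  Position 5 ('a'): new char, reset run to 1
  Position 6 ('c'): new char, reset run to 1
  Position 7 ('c'): continues run of 'c', length=2
  Position 8 ('a'): new char, reset run to 1
  Position 9 ('c'): new char, reset run to 1
Longest run: 'c' with length 2

2


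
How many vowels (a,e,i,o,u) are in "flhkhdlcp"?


Input: flhkhdlcp
Checking each character:
  'f' at position 0: consonant
  'l' at position 1: consonant
  'h' at position 2: consonant
  'k' at position 3: consonant
  'h' at position 4: consonant
  'd' at position 5: consonant
  'l' at position 6: consonant
  'c' at position 7: consonant
  'p' at position 8: consonant
Total vowels: 0

0


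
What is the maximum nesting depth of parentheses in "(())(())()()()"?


Input: "(())(())()()()"
Tracking depth:
  Position 0 '(': depth becomes 1
  Position 1 '(': depth becomes 2
  Position 2 ')': depth becomes 1
  Position 3 ')': depth becomes 0
  Position 4 '(': depth becomes 1
  Position 5 '(': depth becomes 2
  Position 6 ')': depth becomes 1
  Position 7 ')': depth becomes 0
  Position 8 '(': depth becomes 1
  Position 9 ')': depth becomes 0
  Position 10 '(': depth becomes 1
  Position 11 ')': depth becomes 0
  Position 12 '(': depth becomes 1
  Position 13 ')': depth becomes 0
Maximum depth reached: 2

2


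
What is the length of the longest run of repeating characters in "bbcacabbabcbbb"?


Input: "bbcacabbabcbbb"
Scanning for longest run:
  Position 1 ('b'): continues run of 'b', length=2
  Position 2 ('c'): new char, reset run to 1
  Position 3 ('a'): new char, reset run to 1
  Position 4 ('c'): new char, reset run to 1
  Position 5 ('a'): new char, reset run to 1
  Position 6 ('b'): new char, reset run to 1
  Position 7 ('b'): continues run of 'b', length=2
  Position 8 ('a'): new char, reset run to 1
  Position 9 ('b'): new char, reset run to 1
  Position 10 ('c'): new char, reset run to 1
  Position 11 ('b'): new char, reset run to 1
  Position 12 ('b'): continues run of 'b', length=2
  Position 13 ('b'): continues run of 'b', length=3
Longest run: 'b' with length 3

3


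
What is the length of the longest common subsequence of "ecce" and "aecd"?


LCS of "ecce" and "aecd"
DP table:
           a    e    c    d
      0    0    0    0    0
  e   0    0    1    1    1
  c   0    0    1    2    2
  c   0    0    1    2    2
  e   0    0    1    2    2
LCS length = dp[4][4] = 2

2


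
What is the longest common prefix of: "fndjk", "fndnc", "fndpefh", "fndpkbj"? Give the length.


Words: fndjk, fndnc, fndpefh, fndpkbj
  Position 0: all 'f' => match
  Position 1: all 'n' => match
  Position 2: all 'd' => match
  Position 3: ('j', 'n', 'p', 'p') => mismatch, stop
LCP = "fnd" (length 3)

3


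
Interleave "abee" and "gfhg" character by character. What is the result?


Interleaving "abee" and "gfhg":
  Position 0: 'a' from first, 'g' from second => "ag"
  Position 1: 'b' from first, 'f' from second => "bf"
  Position 2: 'e' from first, 'h' from second => "eh"
  Position 3: 'e' from first, 'g' from second => "eg"
Result: agbfeheg

agbfeheg


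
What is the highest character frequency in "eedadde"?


Input: eedadde
Character counts:
  'a': 1
  'd': 3
  'e': 3
Maximum frequency: 3

3


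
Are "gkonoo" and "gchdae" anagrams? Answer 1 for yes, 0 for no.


Strings: "gkonoo", "gchdae"
Sorted first:  gknooo
Sorted second: acdegh
Differ at position 0: 'g' vs 'a' => not anagrams

0


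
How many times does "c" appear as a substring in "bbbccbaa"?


Searching for "c" in "bbbccbaa"
Scanning each position:
  Position 0: "b" => no
  Position 1: "b" => no
  Position 2: "b" => no
  Position 3: "c" => MATCH
  Position 4: "c" => MATCH
  Position 5: "b" => no
  Position 6: "a" => no
  Position 7: "a" => no
Total occurrences: 2

2


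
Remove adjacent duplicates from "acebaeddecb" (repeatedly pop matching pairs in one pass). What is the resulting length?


Input: acebaeddecb
Stack-based adjacent duplicate removal:
  Read 'a': push. Stack: a
  Read 'c': push. Stack: ac
  Read 'e': push. Stack: ace
  Read 'b': push. Stack: aceb
  Read 'a': push. Stack: aceba
  Read 'e': push. Stack: acebae
  Read 'd': push. Stack: acebaed
  Read 'd': matches stack top 'd' => pop. Stack: acebae
  Read 'e': matches stack top 'e' => pop. Stack: aceba
  Read 'c': push. Stack: acebac
  Read 'b': push. Stack: acebacb
Final stack: "acebacb" (length 7)

7


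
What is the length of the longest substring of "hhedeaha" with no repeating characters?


Input: "hhedeaha"
Sliding window (track last position of each char):
  Position 0 ('h'): window [0,0] length 1 -- new best
  Position 1 ('h'): repeat (last at 0), move window start to 1
  Position 1 ('h'): window [1,1] length 1
  Position 2 ('e'): window [1,2] length 2 -- new best
  Position 3 ('d'): window [1,3] length 3 -- new best
  Position 4 ('e'): repeat (last at 2), move window start to 3
  Position 4 ('e'): window [3,4] length 2
  Position 5 ('a'): window [3,5] length 3
  Position 6 ('h'): window [3,6] length 4 -- new best
  Position 7 ('a'): repeat (last at 5), move window start to 6
  Position 7 ('a'): window [6,7] length 2
Longest substring with no repeats: "deah" with length 4

4


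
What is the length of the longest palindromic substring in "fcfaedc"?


Input: "fcfaedc"
Checking substrings for palindromes:
  [0:3] "fcf" (len 3) => palindrome
Longest palindromic substring: "fcf" with length 3

3


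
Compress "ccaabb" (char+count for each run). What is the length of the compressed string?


Input: ccaabb
Runs:
  'c' x 2 => "c2"
  'a' x 2 => "a2"
  'b' x 2 => "b2"
Compressed: "c2a2b2"
Compressed length: 6

6


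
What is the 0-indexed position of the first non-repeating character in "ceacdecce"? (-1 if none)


Input: ceacdecce
Character frequencies:
  'a': 1
  'c': 4
  'd': 1
  'e': 3
Scanning left to right for freq == 1:
  Position 0 ('c'): freq=4, skip
  Position 1 ('e'): freq=3, skip
  Position 2 ('a'): unique! => answer = 2

2


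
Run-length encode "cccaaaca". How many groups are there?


Input: cccaaaca
Scanning for consecutive runs:
  Group 1: 'c' x 3 (positions 0-2)
  Group 2: 'a' x 3 (positions 3-5)
  Group 3: 'c' x 1 (positions 6-6)
  Group 4: 'a' x 1 (positions 7-7)
Total groups: 4

4


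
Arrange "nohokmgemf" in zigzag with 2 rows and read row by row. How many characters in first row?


Zigzag "nohokmgemf" into 2 rows:
Placing characters:
  'n' => row 0
  'o' => row 1
  'h' => row 0
  'o' => row 1
  'k' => row 0
  'm' => row 1
  'g' => row 0
  'e' => row 1
  'm' => row 0
  'f' => row 1
Rows:
  Row 0: "nhkgm"
  Row 1: "oomef"
First row length: 5

5


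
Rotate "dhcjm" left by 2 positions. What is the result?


Input: "dhcjm", rotate left by 2
First 2 characters: "dh"
Remaining characters: "cjm"
Concatenate remaining + first: "cjm" + "dh" = "cjmdh"

cjmdh


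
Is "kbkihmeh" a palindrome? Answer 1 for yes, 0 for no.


Input: kbkihmeh
Reversed: hemhikbk
  Compare pos 0 ('k') with pos 7 ('h'): MISMATCH
  Compare pos 1 ('b') with pos 6 ('e'): MISMATCH
  Compare pos 2 ('k') with pos 5 ('m'): MISMATCH
  Compare pos 3 ('i') with pos 4 ('h'): MISMATCH
Result: not a palindrome

0


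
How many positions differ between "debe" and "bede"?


Comparing "debe" and "bede" position by position:
  Position 0: 'd' vs 'b' => DIFFER
  Position 1: 'e' vs 'e' => same
  Position 2: 'b' vs 'd' => DIFFER
  Position 3: 'e' vs 'e' => same
Positions that differ: 2

2


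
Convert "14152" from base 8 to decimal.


Input: "14152" in base 8
Positional expansion:
  Digit '1' (value 1) x 8^4 = 4096
  Digit '4' (value 4) x 8^3 = 2048
  Digit '1' (value 1) x 8^2 = 64
  Digit '5' (value 5) x 8^1 = 40
  Digit '2' (value 2) x 8^0 = 2
Sum = 6250

6250


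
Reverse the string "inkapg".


Input: inkapg
Reading characters right to left:
  Position 5: 'g'
  Position 4: 'p'
  Position 3: 'a'
  Position 2: 'k'
  Position 1: 'n'
  Position 0: 'i'
Reversed: gpakni

gpakni


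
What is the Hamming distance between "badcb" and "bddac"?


Comparing "badcb" and "bddac" position by position:
  Position 0: 'b' vs 'b' => same
  Position 1: 'a' vs 'd' => differ
  Position 2: 'd' vs 'd' => same
  Position 3: 'c' vs 'a' => differ
  Position 4: 'b' vs 'c' => differ
Total differences (Hamming distance): 3

3


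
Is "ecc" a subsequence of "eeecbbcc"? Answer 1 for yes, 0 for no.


Check if "ecc" is a subsequence of "eeecbbcc"
Greedy scan:
  Position 0 ('e'): matches sub[0] = 'e'
  Position 1 ('e'): no match needed
  Position 2 ('e'): no match needed
  Position 3 ('c'): matches sub[1] = 'c'
  Position 4 ('b'): no match needed
  Position 5 ('b'): no match needed
  Position 6 ('c'): matches sub[2] = 'c'
  Position 7 ('c'): no match needed
All 3 characters matched => is a subsequence

1


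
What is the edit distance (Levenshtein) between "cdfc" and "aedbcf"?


Computing edit distance: "cdfc" -> "aedbcf"
DP table:
           a    e    d    b    c    f
      0    1    2    3    4    5    6
  c   1    1    2    3    4    4    5
  d   2    2    2    2    3    4    5
  f   3    3    3    3    3    4    4
  c   4    4    4    4    4    3    4
Edit distance = dp[4][6] = 4

4


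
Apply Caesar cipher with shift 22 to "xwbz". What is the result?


Caesar cipher: shift "xwbz" by 22
  'x' (pos 23) + 22 = pos 19 = 't'
  'w' (pos 22) + 22 = pos 18 = 's'
  'b' (pos 1) + 22 = pos 23 = 'x'
  'z' (pos 25) + 22 = pos 21 = 'v'
Result: tsxv

tsxv


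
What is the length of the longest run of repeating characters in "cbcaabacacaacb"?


Input: "cbcaabacacaacb"
Scanning for longest run:
  Position 1 ('b'): new char, reset run to 1
  Position 2 ('c'): new char, reset run to 1
  Position 3 ('a'): new char, reset run to 1
  Position 4 ('a'): continues run of 'a', length=2
  Position 5 ('b'): new char, reset run to 1
  Position 6 ('a'): new char, reset run to 1
  Position 7 ('c'): new char, reset run to 1
  Position 8 ('a'): new char, reset run to 1
  Position 9 ('c'): new char, reset run to 1
  Position 10 ('a'): new char, reset run to 1
  Position 11 ('a'): continues run of 'a', length=2
  Position 12 ('c'): new char, reset run to 1
  Position 13 ('b'): new char, reset run to 1
Longest run: 'a' with length 2

2


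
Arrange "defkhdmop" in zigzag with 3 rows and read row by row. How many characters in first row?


Zigzag "defkhdmop" into 3 rows:
Placing characters:
  'd' => row 0
  'e' => row 1
  'f' => row 2
  'k' => row 1
  'h' => row 0
  'd' => row 1
  'm' => row 2
  'o' => row 1
  'p' => row 0
Rows:
  Row 0: "dhp"
  Row 1: "ekdo"
  Row 2: "fm"
First row length: 3

3


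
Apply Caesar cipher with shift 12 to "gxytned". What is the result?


Caesar cipher: shift "gxytned" by 12
  'g' (pos 6) + 12 = pos 18 = 's'
  'x' (pos 23) + 12 = pos 9 = 'j'
  'y' (pos 24) + 12 = pos 10 = 'k'
  't' (pos 19) + 12 = pos 5 = 'f'
  'n' (pos 13) + 12 = pos 25 = 'z'
  'e' (pos 4) + 12 = pos 16 = 'q'
  'd' (pos 3) + 12 = pos 15 = 'p'
Result: sjkfzqp

sjkfzqp


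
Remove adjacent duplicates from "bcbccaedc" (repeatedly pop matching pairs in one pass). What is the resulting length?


Input: bcbccaedc
Stack-based adjacent duplicate removal:
  Read 'b': push. Stack: b
  Read 'c': push. Stack: bc
  Read 'b': push. Stack: bcb
  Read 'c': push. Stack: bcbc
  Read 'c': matches stack top 'c' => pop. Stack: bcb
  Read 'a': push. Stack: bcba
  Read 'e': push. Stack: bcbae
  Read 'd': push. Stack: bcbaed
  Read 'c': push. Stack: bcbaedc
Final stack: "bcbaedc" (length 7)

7


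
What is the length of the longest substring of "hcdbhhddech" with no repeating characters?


Input: "hcdbhhddech"
Sliding window (track last position of each char):
  Position 0 ('h'): window [0,0] length 1 -- new best
  Position 1 ('c'): window [0,1] length 2 -- new best
  Position 2 ('d'): window [0,2] length 3 -- new best
  Position 3 ('b'): window [0,3] length 4 -- new best
  Position 4 ('h'): repeat (last at 0), move window start to 1
  Position 4 ('h'): window [1,4] length 4
  Position 5 ('h'): repeat (last at 4), move window start to 5
  Position 5 ('h'): window [5,5] length 1
  Position 6 ('d'): window [5,6] length 2
  Position 7 ('d'): repeat (last at 6), move window start to 7
  Position 7 ('d'): window [7,7] length 1
  Position 8 ('e'): window [7,8] length 2
  Position 9 ('c'): window [7,9] length 3
  Position 10 ('h'): window [7,10] length 4
Longest substring with no repeats: "hcdb" with length 4

4


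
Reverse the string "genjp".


Input: genjp
Reading characters right to left:
  Position 4: 'p'
  Position 3: 'j'
  Position 2: 'n'
  Position 1: 'e'
  Position 0: 'g'
Reversed: pjneg

pjneg


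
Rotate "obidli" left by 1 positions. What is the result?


Input: "obidli", rotate left by 1
First 1 characters: "o"
Remaining characters: "bidli"
Concatenate remaining + first: "bidli" + "o" = "bidlio"

bidlio


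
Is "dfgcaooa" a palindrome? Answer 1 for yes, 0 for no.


Input: dfgcaooa
Reversed: aooacgfd
  Compare pos 0 ('d') with pos 7 ('a'): MISMATCH
  Compare pos 1 ('f') with pos 6 ('o'): MISMATCH
  Compare pos 2 ('g') with pos 5 ('o'): MISMATCH
  Compare pos 3 ('c') with pos 4 ('a'): MISMATCH
Result: not a palindrome

0


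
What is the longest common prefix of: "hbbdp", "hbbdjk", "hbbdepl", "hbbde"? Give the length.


Words: hbbdp, hbbdjk, hbbdepl, hbbde
  Position 0: all 'h' => match
  Position 1: all 'b' => match
  Position 2: all 'b' => match
  Position 3: all 'd' => match
  Position 4: ('p', 'j', 'e', 'e') => mismatch, stop
LCP = "hbbd" (length 4)

4


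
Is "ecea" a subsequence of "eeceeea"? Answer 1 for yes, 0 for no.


Check if "ecea" is a subsequence of "eeceeea"
Greedy scan:
  Position 0 ('e'): matches sub[0] = 'e'
  Position 1 ('e'): no match needed
  Position 2 ('c'): matches sub[1] = 'c'
  Position 3 ('e'): matches sub[2] = 'e'
  Position 4 ('e'): no match needed
  Position 5 ('e'): no match needed
  Position 6 ('a'): matches sub[3] = 'a'
All 4 characters matched => is a subsequence

1


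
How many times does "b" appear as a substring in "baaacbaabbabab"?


Searching for "b" in "baaacbaabbabab"
Scanning each position:
  Position 0: "b" => MATCH
  Position 1: "a" => no
  Position 2: "a" => no
  Position 3: "a" => no
  Position 4: "c" => no
  Position 5: "b" => MATCH
  Position 6: "a" => no
  Position 7: "a" => no
  Position 8: "b" => MATCH
  Position 9: "b" => MATCH
  Position 10: "a" => no
  Position 11: "b" => MATCH
  Position 12: "a" => no
  Position 13: "b" => MATCH
Total occurrences: 6

6


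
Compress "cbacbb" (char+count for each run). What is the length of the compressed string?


Input: cbacbb
Runs:
  'c' x 1 => "c1"
  'b' x 1 => "b1"
  'a' x 1 => "a1"
  'c' x 1 => "c1"
  'b' x 2 => "b2"
Compressed: "c1b1a1c1b2"
Compressed length: 10

10


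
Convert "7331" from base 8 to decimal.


Input: "7331" in base 8
Positional expansion:
  Digit '7' (value 7) x 8^3 = 3584
  Digit '3' (value 3) x 8^2 = 192
  Digit '3' (value 3) x 8^1 = 24
  Digit '1' (value 1) x 8^0 = 1
Sum = 3801

3801


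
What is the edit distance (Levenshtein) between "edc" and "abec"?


Computing edit distance: "edc" -> "abec"
DP table:
           a    b    e    c
      0    1    2    3    4
  e   1    1    2    2    3
  d   2    2    2    3    3
  c   3    3    3    3    3
Edit distance = dp[3][4] = 3

3


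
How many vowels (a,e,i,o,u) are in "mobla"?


Input: mobla
Checking each character:
  'm' at position 0: consonant
  'o' at position 1: vowel (running total: 1)
  'b' at position 2: consonant
  'l' at position 3: consonant
  'a' at position 4: vowel (running total: 2)
Total vowels: 2

2


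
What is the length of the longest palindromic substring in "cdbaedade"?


Input: "cdbaedade"
Checking substrings for palindromes:
  [4:9] "edade" (len 5) => palindrome
  [5:8] "dad" (len 3) => palindrome
Longest palindromic substring: "edade" with length 5

5


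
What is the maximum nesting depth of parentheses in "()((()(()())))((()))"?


Input: "()((()(()())))((()))"
Tracking depth:
  Position 0 '(': depth becomes 1
  Position 1 ')': depth becomes 0
  Position 2 '(': depth becomes 1
  Position 3 '(': depth becomes 2
  Position 4 '(': depth becomes 3
  Position 5 ')': depth becomes 2
  Position 6 '(': depth becomes 3
  Position 7 '(': depth becomes 4
  Position 8 ')': depth becomes 3
  Position 9 '(': depth becomes 4
  Position 10 ')': depth becomes 3
  Position 11 ')': depth becomes 2
  Position 12 ')': depth becomes 1
  Position 13 ')': depth becomes 0
  Position 14 '(': depth becomes 1
  Position 15 '(': depth becomes 2
  Position 16 '(': depth becomes 3
  Position 17 ')': depth becomes 2
  Position 18 ')': depth becomes 1
  Position 19 ')': depth becomes 0
Maximum depth reached: 4

4


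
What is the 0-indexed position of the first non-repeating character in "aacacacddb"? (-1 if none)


Input: aacacacddb
Character frequencies:
  'a': 4
  'b': 1
  'c': 3
  'd': 2
Scanning left to right for freq == 1:
  Position 0 ('a'): freq=4, skip
  Position 1 ('a'): freq=4, skip
  Position 2 ('c'): freq=3, skip
  Position 3 ('a'): freq=4, skip
  Position 4 ('c'): freq=3, skip
  Position 5 ('a'): freq=4, skip
  Position 6 ('c'): freq=3, skip
  Position 7 ('d'): freq=2, skip
  Position 8 ('d'): freq=2, skip
  Position 9 ('b'): unique! => answer = 9

9


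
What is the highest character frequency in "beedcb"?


Input: beedcb
Character counts:
  'b': 2
  'c': 1
  'd': 1
  'e': 2
Maximum frequency: 2

2


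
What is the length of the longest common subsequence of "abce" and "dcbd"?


LCS of "abce" and "dcbd"
DP table:
           d    c    b    d
      0    0    0    0    0
  a   0    0    0    0    0
  b   0    0    0    1    1
  c   0    0    1    1    1
  e   0    0    1    1    1
LCS length = dp[4][4] = 1

1


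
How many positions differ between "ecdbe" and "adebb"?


Comparing "ecdbe" and "adebb" position by position:
  Position 0: 'e' vs 'a' => DIFFER
  Position 1: 'c' vs 'd' => DIFFER
  Position 2: 'd' vs 'e' => DIFFER
  Position 3: 'b' vs 'b' => same
  Position 4: 'e' vs 'b' => DIFFER
Positions that differ: 4

4


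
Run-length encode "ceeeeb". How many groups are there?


Input: ceeeeb
Scanning for consecutive runs:
  Group 1: 'c' x 1 (positions 0-0)
  Group 2: 'e' x 4 (positions 1-4)
  Group 3: 'b' x 1 (positions 5-5)
Total groups: 3

3


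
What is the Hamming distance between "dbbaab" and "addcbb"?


Comparing "dbbaab" and "addcbb" position by position:
  Position 0: 'd' vs 'a' => differ
  Position 1: 'b' vs 'd' => differ
  Position 2: 'b' vs 'd' => differ
  Position 3: 'a' vs 'c' => differ
  Position 4: 'a' vs 'b' => differ
  Position 5: 'b' vs 'b' => same
Total differences (Hamming distance): 5

5


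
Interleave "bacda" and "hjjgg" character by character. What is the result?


Interleaving "bacda" and "hjjgg":
  Position 0: 'b' from first, 'h' from second => "bh"
  Position 1: 'a' from first, 'j' from second => "aj"
  Position 2: 'c' from first, 'j' from second => "cj"
  Position 3: 'd' from first, 'g' from second => "dg"
  Position 4: 'a' from first, 'g' from second => "ag"
Result: bhajcjdgag

bhajcjdgag


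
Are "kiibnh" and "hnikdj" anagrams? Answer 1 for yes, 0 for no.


Strings: "kiibnh", "hnikdj"
Sorted first:  bhiikn
Sorted second: dhijkn
Differ at position 0: 'b' vs 'd' => not anagrams

0


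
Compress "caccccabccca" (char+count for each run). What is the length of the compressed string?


Input: caccccabccca
Runs:
  'c' x 1 => "c1"
  'a' x 1 => "a1"
  'c' x 4 => "c4"
  'a' x 1 => "a1"
  'b' x 1 => "b1"
  'c' x 3 => "c3"
  'a' x 1 => "a1"
Compressed: "c1a1c4a1b1c3a1"
Compressed length: 14

14


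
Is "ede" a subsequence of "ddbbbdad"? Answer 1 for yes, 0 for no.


Check if "ede" is a subsequence of "ddbbbdad"
Greedy scan:
  Position 0 ('d'): no match needed
  Position 1 ('d'): no match needed
  Position 2 ('b'): no match needed
  Position 3 ('b'): no match needed
  Position 4 ('b'): no match needed
  Position 5 ('d'): no match needed
  Position 6 ('a'): no match needed
  Position 7 ('d'): no match needed
Only matched 0/3 characters => not a subsequence

0


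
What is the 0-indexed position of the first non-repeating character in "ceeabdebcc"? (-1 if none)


Input: ceeabdebcc
Character frequencies:
  'a': 1
  'b': 2
  'c': 3
  'd': 1
  'e': 3
Scanning left to right for freq == 1:
  Position 0 ('c'): freq=3, skip
  Position 1 ('e'): freq=3, skip
  Position 2 ('e'): freq=3, skip
  Position 3 ('a'): unique! => answer = 3

3


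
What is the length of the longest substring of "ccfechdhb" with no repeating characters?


Input: "ccfechdhb"
Sliding window (track last position of each char):
  Position 0 ('c'): window [0,0] length 1 -- new best
  Position 1 ('c'): repeat (last at 0), move window start to 1
  Position 1 ('c'): window [1,1] length 1
  Position 2 ('f'): window [1,2] length 2 -- new best
  Position 3 ('e'): window [1,3] length 3 -- new best
  Position 4 ('c'): repeat (last at 1), move window start to 2
  Position 4 ('c'): window [2,4] length 3
  Position 5 ('h'): window [2,5] length 4 -- new best
  Position 6 ('d'): window [2,6] length 5 -- new best
  Position 7 ('h'): repeat (last at 5), move window start to 6
  Position 7 ('h'): window [6,7] length 2
  Position 8 ('b'): window [6,8] length 3
Longest substring with no repeats: "fechd" with length 5

5
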